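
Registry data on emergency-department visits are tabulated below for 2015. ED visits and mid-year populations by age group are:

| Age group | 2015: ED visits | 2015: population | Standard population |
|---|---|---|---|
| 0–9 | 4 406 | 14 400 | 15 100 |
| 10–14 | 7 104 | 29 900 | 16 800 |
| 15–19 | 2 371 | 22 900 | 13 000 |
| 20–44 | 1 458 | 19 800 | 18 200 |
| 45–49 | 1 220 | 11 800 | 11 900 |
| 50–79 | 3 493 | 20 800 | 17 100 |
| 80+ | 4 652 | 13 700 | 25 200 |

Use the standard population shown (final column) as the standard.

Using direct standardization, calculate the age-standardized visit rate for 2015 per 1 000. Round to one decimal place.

204.2

Age-specific rates per 1 000 for 2015: 305.972, 237.592, 103.537, 73.636, 103.390, 167.933, 339.562.
Standard total = 117 300; weights = 0.1287, 0.1432, 0.1108, 0.1552, 0.1014, 0.1458, 0.2148.
Standardized rate: 0.1287×305.972 + 0.1432×237.592 + 0.1108×103.537 + 0.1552×73.636 + 0.1014×103.390 + 0.1458×167.933 + 0.2148×339.562 = 204.2356 per 1 000.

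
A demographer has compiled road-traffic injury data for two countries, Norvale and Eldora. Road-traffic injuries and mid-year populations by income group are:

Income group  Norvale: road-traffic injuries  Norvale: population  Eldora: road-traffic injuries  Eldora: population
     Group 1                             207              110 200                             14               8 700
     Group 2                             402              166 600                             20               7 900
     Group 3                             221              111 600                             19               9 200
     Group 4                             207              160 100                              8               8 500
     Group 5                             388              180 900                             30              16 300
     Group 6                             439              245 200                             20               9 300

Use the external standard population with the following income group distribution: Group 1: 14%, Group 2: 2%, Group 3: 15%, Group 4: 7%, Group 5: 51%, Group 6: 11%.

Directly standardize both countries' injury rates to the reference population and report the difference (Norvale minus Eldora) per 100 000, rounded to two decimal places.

Income-specific rates per 100 000 for Norvale: 187.84, 241.30, 198.03, 129.29, 214.48, 179.04.
For Eldora: 160.92, 253.16, 206.52, 94.12, 184.05, 215.05.
Standard weights: 0.14, 0.02, 0.15, 0.07, 0.51, 0.11.
Norvale: 0.1400×187.84 + 0.0200×241.30 + 0.1500×198.03 + 0.0700×129.29 + 0.5100×214.48 + 0.1100×179.04 = 198.9590 per 100 000.
Eldora: 0.1400×160.92 + 0.0200×253.16 + 0.1500×206.52 + 0.0700×94.12 + 0.5100×184.05 + 0.1100×215.05 = 182.6795 per 100 000.
Difference = 198.9590 − 182.6795 = 16.2795.

16.28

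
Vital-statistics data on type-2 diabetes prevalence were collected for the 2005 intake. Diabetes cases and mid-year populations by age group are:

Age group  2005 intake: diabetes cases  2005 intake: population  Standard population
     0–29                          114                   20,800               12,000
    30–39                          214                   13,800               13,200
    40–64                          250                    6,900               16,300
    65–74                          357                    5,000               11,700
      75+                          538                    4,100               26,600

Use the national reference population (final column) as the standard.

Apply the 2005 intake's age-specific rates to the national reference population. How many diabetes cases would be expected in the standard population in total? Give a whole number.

5187

Age-specific rates per 1,000 for the 2005 intake: 5.481, 15.507, 36.232, 71.400, 131.220.
Expected diabetes cases = Σ (standard pop × age-specific rate ÷ 1,000)
= 12,000×5.481/1,000 + 13,200×15.507/1,000 + 16,300×36.232/1,000 + 11,700×71.400/1,000 + 26,600×131.220/1,000
= 65.77 + 204.70 + 590.58 + 835.38 + 3490.44 = 5186.86.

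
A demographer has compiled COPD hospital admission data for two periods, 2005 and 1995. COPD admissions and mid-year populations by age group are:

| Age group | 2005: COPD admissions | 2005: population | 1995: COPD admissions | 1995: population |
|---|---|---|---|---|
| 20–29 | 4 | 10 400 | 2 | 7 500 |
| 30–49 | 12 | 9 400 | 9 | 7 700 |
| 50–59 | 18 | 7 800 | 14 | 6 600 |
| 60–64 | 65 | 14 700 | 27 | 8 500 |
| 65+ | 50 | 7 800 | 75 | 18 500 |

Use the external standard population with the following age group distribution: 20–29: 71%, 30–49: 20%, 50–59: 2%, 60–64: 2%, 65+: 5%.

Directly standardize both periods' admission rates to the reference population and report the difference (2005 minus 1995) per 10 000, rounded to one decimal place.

Age-specific rates per 10 000 for 2005: 3.85, 12.77, 23.08, 44.22, 64.10.
For 1995: 2.67, 11.69, 21.21, 31.76, 40.54.
Standard weights: 0.71, 0.20, 0.02, 0.02, 0.05.
2005: 0.7100×3.85 + 0.2000×12.77 + 0.0200×23.08 + 0.0200×44.22 + 0.0500×64.10 = 9.8350 per 10 000.
1995: 0.7100×2.67 + 0.2000×11.69 + 0.0200×21.21 + 0.0200×31.76 + 0.0500×40.54 = 7.3176 per 10 000.
Difference = 9.8350 − 7.3176 = 2.5174.

2.5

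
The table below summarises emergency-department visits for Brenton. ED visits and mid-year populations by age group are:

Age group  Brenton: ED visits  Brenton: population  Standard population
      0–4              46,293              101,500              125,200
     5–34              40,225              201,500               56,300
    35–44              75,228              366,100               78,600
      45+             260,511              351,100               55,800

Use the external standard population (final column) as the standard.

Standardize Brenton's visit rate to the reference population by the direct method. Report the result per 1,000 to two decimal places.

398.53

Age-specific rates per 1,000 for Brenton: 456.089, 199.628, 205.485, 741.985.
Standard total = 315,900; weights = 0.3963, 0.1782, 0.2488, 0.1766.
Standardized rate: 0.3963×456.089 + 0.1782×199.628 + 0.2488×205.485 + 0.1766×741.985 = 398.5287 per 1,000.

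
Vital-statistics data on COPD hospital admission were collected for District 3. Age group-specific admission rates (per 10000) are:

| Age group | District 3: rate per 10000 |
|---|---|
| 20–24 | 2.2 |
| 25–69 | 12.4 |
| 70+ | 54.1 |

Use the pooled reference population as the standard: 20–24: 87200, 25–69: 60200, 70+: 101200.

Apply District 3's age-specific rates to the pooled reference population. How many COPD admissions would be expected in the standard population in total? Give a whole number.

Expected COPD admissions = Σ (standard pop × age-specific rate ÷ 10000)
= 87200×2.2/10000 + 60200×12.4/10000 + 101200×54.1/10000
= 19.18 + 74.65 + 547.49 = 641.32.

641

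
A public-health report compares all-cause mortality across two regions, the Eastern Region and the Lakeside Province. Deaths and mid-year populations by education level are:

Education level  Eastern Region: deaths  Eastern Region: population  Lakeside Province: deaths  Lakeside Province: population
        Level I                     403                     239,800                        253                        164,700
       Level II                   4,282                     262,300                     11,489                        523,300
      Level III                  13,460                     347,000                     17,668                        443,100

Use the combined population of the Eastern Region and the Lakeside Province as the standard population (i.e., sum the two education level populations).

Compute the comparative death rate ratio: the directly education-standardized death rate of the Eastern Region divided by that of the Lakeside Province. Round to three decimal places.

Education-specific rates per 1,000 for the Eastern Region: 1.681, 16.325, 38.790.
For the Lakeside Province: 1.536, 21.955, 39.874.
Combined standard total = 1,980,200; weights = 0.2043, 0.3967, 0.3990.
The Eastern Region: 0.2043×1.681 + 0.3967×16.325 + 0.3990×38.790 = 22.2969 per 1,000.
The Lakeside Province: 0.2043×1.536 + 0.3967×21.955 + 0.3990×39.874 = 24.9335 per 1,000.
Ratio = 22.2969 ÷ 24.9335 = 0.89425.

0.894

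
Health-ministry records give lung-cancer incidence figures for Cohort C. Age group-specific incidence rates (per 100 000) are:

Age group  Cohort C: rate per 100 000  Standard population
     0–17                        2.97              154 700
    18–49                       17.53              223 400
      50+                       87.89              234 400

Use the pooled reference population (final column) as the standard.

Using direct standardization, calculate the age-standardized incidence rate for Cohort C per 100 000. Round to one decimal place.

Standard total = 612 500; weights = 0.2526, 0.3647, 0.3827.
Standardized rate: 0.2526×2.97 + 0.3647×17.53 + 0.3827×87.89 = 40.7789 per 100 000.

40.8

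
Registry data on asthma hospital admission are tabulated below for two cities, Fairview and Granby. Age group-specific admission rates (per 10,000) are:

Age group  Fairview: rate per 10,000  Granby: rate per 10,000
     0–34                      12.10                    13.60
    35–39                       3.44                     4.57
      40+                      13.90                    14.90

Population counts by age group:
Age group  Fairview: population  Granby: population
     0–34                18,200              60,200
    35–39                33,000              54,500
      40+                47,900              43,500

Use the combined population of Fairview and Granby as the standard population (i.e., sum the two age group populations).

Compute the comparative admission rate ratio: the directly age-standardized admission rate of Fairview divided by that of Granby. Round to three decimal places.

Combined standard total = 257,300; weights = 0.3047, 0.3401, 0.3552.
Fairview: 0.3047×12.10 + 0.3401×3.44 + 0.3552×13.90 = 9.7944 per 10,000.
Granby: 0.3047×13.60 + 0.3401×4.57 + 0.3552×14.90 = 10.9910 per 10,000.
Ratio = 9.7944 ÷ 10.9910 = 0.89113.

0.891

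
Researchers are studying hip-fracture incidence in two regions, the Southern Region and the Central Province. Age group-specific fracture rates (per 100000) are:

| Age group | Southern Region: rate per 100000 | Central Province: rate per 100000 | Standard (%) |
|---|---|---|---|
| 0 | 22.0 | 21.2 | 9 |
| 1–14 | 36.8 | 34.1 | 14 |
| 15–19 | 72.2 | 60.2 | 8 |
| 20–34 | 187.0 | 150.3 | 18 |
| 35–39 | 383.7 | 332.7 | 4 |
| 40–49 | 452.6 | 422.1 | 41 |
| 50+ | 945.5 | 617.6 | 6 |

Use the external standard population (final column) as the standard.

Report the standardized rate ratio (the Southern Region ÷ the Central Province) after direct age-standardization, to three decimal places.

1.161

Standard weights: 0.09, 0.14, 0.08, 0.18, 0.04, 0.41, 0.06.
The Southern Region: 0.0900×22.0 + 0.1400×36.8 + 0.0800×72.2 + 0.1800×187.0 + 0.0400×383.7 + 0.4100×452.6 + 0.0600×945.5 = 304.2120 per 100000.
The Central Province: 0.0900×21.2 + 0.1400×34.1 + 0.0800×60.2 + 0.1800×150.3 + 0.0400×332.7 + 0.4100×422.1 + 0.0600×617.6 = 261.9770 per 100000.
Ratio = 304.2120 ÷ 261.9770 = 1.16122.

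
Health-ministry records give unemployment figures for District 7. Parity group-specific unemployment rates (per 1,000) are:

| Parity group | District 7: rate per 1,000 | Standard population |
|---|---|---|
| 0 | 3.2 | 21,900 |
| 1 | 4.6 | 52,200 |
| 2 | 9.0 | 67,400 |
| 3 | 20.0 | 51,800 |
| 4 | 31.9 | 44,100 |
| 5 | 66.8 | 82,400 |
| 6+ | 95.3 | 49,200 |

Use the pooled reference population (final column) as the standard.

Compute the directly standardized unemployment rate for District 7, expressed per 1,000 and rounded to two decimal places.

Standard total = 369,000; weights = 0.0593, 0.1415, 0.1827, 0.1404, 0.1195, 0.2233, 0.1333.
Standardized rate: 0.0593×3.2 + 0.1415×4.6 + 0.1827×9.0 + 0.1404×20.0 + 0.1195×31.9 + 0.2233×66.8 + 0.1333×95.3 = 36.7281 per 1,000.

36.73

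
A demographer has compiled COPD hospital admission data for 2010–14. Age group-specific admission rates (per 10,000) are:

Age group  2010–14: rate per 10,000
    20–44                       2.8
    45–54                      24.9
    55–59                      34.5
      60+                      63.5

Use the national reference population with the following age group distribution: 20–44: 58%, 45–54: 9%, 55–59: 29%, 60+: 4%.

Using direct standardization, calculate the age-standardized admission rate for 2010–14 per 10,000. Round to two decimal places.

Standard weights: 0.58, 0.09, 0.29, 0.04.
Standardized rate: 0.5800×2.8 + 0.0900×24.9 + 0.2900×34.5 + 0.0400×63.5 = 16.4100 per 10,000.

16.41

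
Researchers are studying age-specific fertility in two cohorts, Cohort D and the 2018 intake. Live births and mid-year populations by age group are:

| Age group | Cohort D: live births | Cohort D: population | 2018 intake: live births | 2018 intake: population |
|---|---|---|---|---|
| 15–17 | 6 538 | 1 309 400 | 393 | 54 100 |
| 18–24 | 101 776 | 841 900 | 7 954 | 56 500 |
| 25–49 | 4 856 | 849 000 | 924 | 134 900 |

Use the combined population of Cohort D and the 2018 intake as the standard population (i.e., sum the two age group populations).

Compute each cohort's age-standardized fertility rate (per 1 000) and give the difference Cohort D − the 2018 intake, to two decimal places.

Age-specific rates per 1 000 for Cohort D: 4.993, 120.888, 5.720.
For the 2018 intake: 7.264, 140.779, 6.850.
Combined standard total = 3 245 800; weights = 0.4201, 0.2768, 0.3031.
Cohort D: 0.4201×4.993 + 0.2768×120.888 + 0.3031×5.720 = 37.2919 per 1 000.
The 2018 intake: 0.4201×7.264 + 0.2768×140.779 + 0.3031×6.850 = 44.0938 per 1 000.
Difference = 37.2919 − 44.0938 = -6.8020.

-6.80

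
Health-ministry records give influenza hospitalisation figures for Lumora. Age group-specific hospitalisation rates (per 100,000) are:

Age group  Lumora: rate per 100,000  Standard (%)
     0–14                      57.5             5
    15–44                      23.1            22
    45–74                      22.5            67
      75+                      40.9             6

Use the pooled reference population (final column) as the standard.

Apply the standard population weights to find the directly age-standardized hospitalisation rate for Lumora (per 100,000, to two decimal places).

25.49

Standard weights: 0.05, 0.22, 0.67, 0.06.
Standardized rate: 0.0500×57.5 + 0.2200×23.1 + 0.6700×22.5 + 0.0600×40.9 = 25.4860 per 100,000.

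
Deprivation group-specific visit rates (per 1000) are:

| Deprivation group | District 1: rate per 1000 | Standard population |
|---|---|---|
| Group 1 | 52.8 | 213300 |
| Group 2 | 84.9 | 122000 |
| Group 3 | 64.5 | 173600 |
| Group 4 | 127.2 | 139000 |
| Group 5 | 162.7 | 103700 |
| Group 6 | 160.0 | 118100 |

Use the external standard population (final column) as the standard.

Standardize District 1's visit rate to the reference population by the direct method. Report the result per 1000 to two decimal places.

Standard total = 869700; weights = 0.2453, 0.1403, 0.1996, 0.1598, 0.1192, 0.1358.
Standardized rate: 0.2453×52.8 + 0.1403×84.9 + 0.1996×64.5 + 0.1598×127.2 + 0.1192×162.7 + 0.1358×160.0 = 99.1906 per 1000.

99.19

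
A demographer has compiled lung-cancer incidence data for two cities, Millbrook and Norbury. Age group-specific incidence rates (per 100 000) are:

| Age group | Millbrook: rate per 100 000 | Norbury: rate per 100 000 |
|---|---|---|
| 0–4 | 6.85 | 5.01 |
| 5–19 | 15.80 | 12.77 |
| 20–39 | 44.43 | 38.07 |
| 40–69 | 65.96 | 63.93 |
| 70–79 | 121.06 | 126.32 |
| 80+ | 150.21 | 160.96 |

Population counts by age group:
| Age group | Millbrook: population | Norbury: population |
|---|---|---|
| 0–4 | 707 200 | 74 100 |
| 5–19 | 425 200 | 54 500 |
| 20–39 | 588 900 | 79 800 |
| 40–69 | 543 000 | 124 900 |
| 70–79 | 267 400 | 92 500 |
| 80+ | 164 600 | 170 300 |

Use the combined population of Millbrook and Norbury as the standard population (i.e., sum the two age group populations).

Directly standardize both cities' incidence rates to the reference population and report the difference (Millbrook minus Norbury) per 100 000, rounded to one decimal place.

Combined standard total = 3 292 400; weights = 0.2373, 0.1457, 0.2031, 0.2029, 0.1093, 0.1017.
Millbrook: 0.2373×6.85 + 0.1457×15.80 + 0.2031×44.43 + 0.2029×65.96 + 0.1093×121.06 + 0.1017×150.21 = 54.8448 per 100 000.
Norbury: 0.2373×5.01 + 0.1457×12.77 + 0.2031×38.07 + 0.2029×63.93 + 0.1093×126.32 + 0.1017×160.96 = 53.9316 per 100 000.
Difference = 54.8448 − 53.9316 = 0.9132.

0.9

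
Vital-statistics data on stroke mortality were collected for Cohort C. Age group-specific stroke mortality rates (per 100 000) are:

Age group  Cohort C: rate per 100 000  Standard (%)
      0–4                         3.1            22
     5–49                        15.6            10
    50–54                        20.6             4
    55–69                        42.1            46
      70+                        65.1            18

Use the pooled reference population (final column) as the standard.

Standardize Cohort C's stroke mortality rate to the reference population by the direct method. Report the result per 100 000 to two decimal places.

Standard weights: 0.22, 0.10, 0.04, 0.46, 0.18.
Standardized rate: 0.2200×3.1 + 0.1000×15.6 + 0.0400×20.6 + 0.4600×42.1 + 0.1800×65.1 = 34.1500 per 100 000.

34.15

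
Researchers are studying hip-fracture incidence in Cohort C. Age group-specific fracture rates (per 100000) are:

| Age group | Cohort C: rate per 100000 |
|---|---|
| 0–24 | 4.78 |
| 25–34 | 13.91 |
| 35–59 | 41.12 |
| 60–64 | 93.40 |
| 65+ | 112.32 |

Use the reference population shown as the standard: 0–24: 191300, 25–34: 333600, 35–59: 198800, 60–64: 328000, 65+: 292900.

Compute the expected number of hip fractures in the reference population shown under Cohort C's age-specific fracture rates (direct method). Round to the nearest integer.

Expected hip fractures = Σ (standard pop × age-specific rate ÷ 100000)
= 191300×4.78/100000 + 333600×13.91/100000 + 198800×41.12/100000 + 328000×93.40/100000 + 292900×112.32/100000
= 9.14 + 46.40 + 81.75 + 306.35 + 328.99 = 772.63.

773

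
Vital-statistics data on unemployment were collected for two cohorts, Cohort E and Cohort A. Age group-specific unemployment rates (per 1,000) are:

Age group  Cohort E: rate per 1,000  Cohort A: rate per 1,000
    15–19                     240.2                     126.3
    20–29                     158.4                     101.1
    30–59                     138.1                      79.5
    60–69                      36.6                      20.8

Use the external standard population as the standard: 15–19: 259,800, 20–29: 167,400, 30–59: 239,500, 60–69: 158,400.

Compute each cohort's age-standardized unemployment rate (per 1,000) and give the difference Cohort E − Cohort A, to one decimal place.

Standard total = 825,100; weights = 0.3149, 0.2029, 0.2903, 0.1920.
Cohort E: 0.3149×240.2 + 0.2029×158.4 + 0.2903×138.1 + 0.1920×36.6 = 154.8812 per 1,000.
Cohort A: 0.3149×126.3 + 0.2029×101.1 + 0.2903×79.5 + 0.1920×20.8 = 87.3492 per 1,000.
Difference = 154.8812 − 87.3492 = 67.5320.

67.5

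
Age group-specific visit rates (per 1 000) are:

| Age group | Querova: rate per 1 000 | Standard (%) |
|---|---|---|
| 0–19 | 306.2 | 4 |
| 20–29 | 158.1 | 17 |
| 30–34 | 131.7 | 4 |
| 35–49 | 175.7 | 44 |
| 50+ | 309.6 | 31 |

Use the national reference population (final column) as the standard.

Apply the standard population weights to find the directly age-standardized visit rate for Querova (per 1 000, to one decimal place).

Standard weights: 0.04, 0.17, 0.04, 0.44, 0.31.
Standardized rate: 0.0400×306.2 + 0.1700×158.1 + 0.0400×131.7 + 0.4400×175.7 + 0.3100×309.6 = 217.6770 per 1 000.

217.7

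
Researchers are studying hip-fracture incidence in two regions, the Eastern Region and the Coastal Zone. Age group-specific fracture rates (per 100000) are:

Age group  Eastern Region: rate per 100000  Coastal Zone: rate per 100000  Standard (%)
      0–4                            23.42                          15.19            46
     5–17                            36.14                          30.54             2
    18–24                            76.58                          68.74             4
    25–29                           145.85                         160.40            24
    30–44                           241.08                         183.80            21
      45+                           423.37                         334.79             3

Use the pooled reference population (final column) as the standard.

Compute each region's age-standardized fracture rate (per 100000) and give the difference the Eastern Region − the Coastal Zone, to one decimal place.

Standard weights: 0.46, 0.02, 0.04, 0.24, 0.21, 0.03.
The Eastern Region: 0.4600×23.42 + 0.0200×36.14 + 0.0400×76.58 + 0.2400×145.85 + 0.2100×241.08 + 0.0300×423.37 = 112.8911 per 100000.
The Coastal Zone: 0.4600×15.19 + 0.0200×30.54 + 0.0400×68.74 + 0.2400×160.40 + 0.2100×183.80 + 0.0300×334.79 = 97.4855 per 100000.
Difference = 112.8911 − 97.4855 = 15.4056.

15.4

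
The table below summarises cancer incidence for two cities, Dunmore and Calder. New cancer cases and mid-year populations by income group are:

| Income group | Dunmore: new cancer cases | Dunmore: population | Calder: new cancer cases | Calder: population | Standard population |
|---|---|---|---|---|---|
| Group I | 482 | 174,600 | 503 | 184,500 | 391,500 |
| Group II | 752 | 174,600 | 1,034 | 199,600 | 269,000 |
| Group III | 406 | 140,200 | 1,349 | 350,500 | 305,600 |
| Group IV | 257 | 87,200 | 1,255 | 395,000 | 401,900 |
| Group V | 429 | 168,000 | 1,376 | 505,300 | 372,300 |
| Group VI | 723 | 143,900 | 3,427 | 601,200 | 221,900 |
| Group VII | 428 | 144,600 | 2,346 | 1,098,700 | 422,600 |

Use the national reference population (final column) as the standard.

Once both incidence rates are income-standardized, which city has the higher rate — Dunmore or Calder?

Income-specific rates per 100,000 for Dunmore: 276.06, 430.70, 289.59, 294.72, 255.36, 502.43, 295.99.
For Calder: 272.63, 518.04, 384.88, 317.72, 272.31, 570.03, 213.53.
Standard total = 2,384,800; weights = 0.1642, 0.1128, 0.1281, 0.1685, 0.1561, 0.0930, 0.1772.
Dunmore: 0.1642×276.06 + 0.1128×430.70 + 0.1281×289.59 + 0.1685×294.72 + 0.1561×255.36 + 0.0930×502.43 + 0.1772×295.99 = 319.7446 per 100,000.
Calder: 0.1642×272.63 + 0.1128×518.04 + 0.1281×384.88 + 0.1685×317.72 + 0.1561×272.31 + 0.0930×570.03 + 0.1772×213.53 = 339.4431 per 100,000.

Calder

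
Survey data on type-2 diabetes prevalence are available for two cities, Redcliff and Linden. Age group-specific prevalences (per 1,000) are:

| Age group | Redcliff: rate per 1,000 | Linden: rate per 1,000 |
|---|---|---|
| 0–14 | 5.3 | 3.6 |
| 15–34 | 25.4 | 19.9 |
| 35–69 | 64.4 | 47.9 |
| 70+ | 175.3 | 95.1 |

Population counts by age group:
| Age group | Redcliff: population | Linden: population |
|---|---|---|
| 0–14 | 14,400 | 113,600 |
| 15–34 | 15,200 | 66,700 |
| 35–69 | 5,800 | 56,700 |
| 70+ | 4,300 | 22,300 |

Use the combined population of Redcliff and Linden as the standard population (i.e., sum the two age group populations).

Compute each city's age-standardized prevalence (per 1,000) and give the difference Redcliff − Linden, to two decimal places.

12.82

Combined standard total = 299,000; weights = 0.4281, 0.2739, 0.2090, 0.0890.
Redcliff: 0.4281×5.3 + 0.2739×25.4 + 0.2090×64.4 + 0.0890×175.3 = 38.2831 per 1,000.
Linden: 0.4281×3.6 + 0.2739×19.9 + 0.2090×47.9 + 0.0890×95.1 = 25.4649 per 1,000.
Difference = 38.2831 − 25.4649 = 12.8181.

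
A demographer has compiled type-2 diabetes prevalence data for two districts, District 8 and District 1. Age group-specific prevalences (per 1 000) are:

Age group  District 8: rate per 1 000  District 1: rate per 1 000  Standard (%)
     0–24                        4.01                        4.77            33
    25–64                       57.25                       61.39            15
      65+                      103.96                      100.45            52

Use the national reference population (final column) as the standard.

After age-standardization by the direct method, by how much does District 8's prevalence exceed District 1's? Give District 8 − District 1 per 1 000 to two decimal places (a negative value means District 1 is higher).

0.95

Standard weights: 0.33, 0.15, 0.52.
District 8: 0.3300×4.01 + 0.1500×57.25 + 0.5200×103.96 = 63.9700 per 1 000.
District 1: 0.3300×4.77 + 0.1500×61.39 + 0.5200×100.45 = 63.0166 per 1 000.
Difference = 63.9700 − 63.0166 = 0.9534.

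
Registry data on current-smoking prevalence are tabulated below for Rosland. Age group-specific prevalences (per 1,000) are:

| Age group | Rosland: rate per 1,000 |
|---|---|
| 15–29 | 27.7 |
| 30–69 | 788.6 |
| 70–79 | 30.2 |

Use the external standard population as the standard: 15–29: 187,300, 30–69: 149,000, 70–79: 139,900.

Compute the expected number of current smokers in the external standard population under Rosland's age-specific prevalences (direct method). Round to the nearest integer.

126915

Expected current smokers = Σ (standard pop × age-specific rate ÷ 1,000)
= 187,300×27.7/1,000 + 149,000×788.6/1,000 + 139,900×30.2/1,000
= 5188.21 + 117501.40 + 4224.98 = 126914.59.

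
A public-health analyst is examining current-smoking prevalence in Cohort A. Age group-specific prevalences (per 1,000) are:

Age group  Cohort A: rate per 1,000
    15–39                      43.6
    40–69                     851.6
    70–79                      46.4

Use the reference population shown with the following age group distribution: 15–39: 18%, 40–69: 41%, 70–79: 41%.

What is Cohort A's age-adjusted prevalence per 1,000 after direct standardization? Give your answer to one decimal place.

Standard weights: 0.18, 0.41, 0.41.
Standardized rate: 0.1800×43.6 + 0.4100×851.6 + 0.4100×46.4 = 376.0280 per 1,000.

376.0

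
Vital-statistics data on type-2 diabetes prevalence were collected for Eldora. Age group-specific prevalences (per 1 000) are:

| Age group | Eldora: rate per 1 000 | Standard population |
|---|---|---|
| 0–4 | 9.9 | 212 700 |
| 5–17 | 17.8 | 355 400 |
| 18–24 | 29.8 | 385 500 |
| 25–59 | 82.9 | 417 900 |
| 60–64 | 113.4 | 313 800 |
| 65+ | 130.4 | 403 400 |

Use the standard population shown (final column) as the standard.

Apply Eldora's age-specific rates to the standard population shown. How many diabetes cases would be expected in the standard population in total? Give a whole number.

Expected diabetes cases = Σ (standard pop × age-specific rate ÷ 1 000)
= 212 700×9.9/1 000 + 355 400×17.8/1 000 + 385 500×29.8/1 000 + 417 900×82.9/1 000 + 313 800×113.4/1 000 + 403 400×130.4/1 000
= 2105.73 + 6326.12 + 11487.90 + 34643.91 + 35584.92 + 52603.36 = 142751.94.

142752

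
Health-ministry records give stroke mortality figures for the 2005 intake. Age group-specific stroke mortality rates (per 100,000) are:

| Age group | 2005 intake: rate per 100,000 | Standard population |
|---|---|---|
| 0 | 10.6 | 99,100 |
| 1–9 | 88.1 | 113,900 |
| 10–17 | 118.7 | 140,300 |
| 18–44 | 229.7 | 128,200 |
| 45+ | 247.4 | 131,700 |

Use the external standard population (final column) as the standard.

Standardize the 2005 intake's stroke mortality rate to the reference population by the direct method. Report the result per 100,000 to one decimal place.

Standard total = 613,200; weights = 0.1616, 0.1857, 0.2288, 0.2091, 0.2148.
Standardized rate: 0.1616×10.6 + 0.1857×88.1 + 0.2288×118.7 + 0.2091×229.7 + 0.2148×247.4 = 146.3940 per 100,000.

146.4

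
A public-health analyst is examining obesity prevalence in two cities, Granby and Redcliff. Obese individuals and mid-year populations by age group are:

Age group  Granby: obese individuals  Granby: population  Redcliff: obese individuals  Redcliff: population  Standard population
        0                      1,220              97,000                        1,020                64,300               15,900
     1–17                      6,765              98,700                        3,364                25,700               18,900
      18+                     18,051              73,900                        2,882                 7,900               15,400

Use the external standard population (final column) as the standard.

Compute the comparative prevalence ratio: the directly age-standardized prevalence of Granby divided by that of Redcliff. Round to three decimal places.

0.630

Age-specific rates per 1,000 for Granby: 12.577, 68.541, 244.263.
For Redcliff: 15.863, 130.895, 364.810.
Standard total = 50,200; weights = 0.3167, 0.3765, 0.3068.
Granby: 0.3167×12.577 + 0.3765×68.541 + 0.3068×244.263 = 104.7221 per 1,000.
Redcliff: 0.3167×15.863 + 0.3765×130.895 + 0.3068×364.810 = 166.2194 per 1,000.
Ratio = 104.7221 ÷ 166.2194 = 0.63002.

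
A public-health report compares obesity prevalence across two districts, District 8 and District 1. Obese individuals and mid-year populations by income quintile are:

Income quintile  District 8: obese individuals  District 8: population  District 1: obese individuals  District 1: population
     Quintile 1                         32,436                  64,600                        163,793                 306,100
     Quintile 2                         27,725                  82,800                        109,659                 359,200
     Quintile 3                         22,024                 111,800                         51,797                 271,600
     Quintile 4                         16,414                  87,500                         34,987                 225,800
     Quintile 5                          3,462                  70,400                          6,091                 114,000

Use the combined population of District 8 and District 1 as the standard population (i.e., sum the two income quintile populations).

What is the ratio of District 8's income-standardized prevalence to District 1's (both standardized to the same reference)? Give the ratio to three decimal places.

Income-specific rates per 1,000 for District 8: 502.105, 334.843, 196.995, 187.589, 49.176.
For District 1: 535.096, 305.287, 190.711, 154.947, 53.430.
Combined standard total = 1,693,800; weights = 0.2189, 0.2610, 0.2264, 0.1850, 0.1089.
District 8: 0.2189×502.105 + 0.2610×334.843 + 0.2264×196.995 + 0.1850×187.589 + 0.1089×49.176 = 281.9095 per 1,000.
District 1: 0.2189×535.096 + 0.2610×305.287 + 0.2264×190.711 + 0.1850×154.947 + 0.1089×53.430 = 274.4201 per 1,000.
Ratio = 281.9095 ÷ 274.4201 = 1.02729.

1.027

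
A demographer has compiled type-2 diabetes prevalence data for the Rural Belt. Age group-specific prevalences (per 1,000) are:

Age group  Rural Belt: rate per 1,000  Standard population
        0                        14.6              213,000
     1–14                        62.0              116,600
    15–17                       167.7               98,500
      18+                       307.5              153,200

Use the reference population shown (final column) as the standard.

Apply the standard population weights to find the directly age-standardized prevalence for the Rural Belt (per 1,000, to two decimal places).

127.24

Standard total = 581,300; weights = 0.3664, 0.2006, 0.1694, 0.2635.
Standardized rate: 0.3664×14.6 + 0.2006×62.0 + 0.1694×167.7 + 0.2635×307.5 = 127.2432 per 1,000.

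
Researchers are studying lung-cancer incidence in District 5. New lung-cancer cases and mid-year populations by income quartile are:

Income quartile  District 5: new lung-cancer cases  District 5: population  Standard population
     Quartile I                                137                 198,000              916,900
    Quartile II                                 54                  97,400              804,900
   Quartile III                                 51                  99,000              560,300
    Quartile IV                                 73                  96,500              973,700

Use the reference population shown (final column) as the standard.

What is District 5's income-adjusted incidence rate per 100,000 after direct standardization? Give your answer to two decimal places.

Income-specific rates per 100,000 for District 5: 69.19, 55.44, 51.52, 75.65.
Standard total = 3,255,800; weights = 0.2816, 0.2472, 0.1721, 0.2991.
Standardized rate: 0.2816×69.19 + 0.2472×55.44 + 0.1721×51.52 + 0.2991×75.65 = 64.6812 per 100,000.

64.68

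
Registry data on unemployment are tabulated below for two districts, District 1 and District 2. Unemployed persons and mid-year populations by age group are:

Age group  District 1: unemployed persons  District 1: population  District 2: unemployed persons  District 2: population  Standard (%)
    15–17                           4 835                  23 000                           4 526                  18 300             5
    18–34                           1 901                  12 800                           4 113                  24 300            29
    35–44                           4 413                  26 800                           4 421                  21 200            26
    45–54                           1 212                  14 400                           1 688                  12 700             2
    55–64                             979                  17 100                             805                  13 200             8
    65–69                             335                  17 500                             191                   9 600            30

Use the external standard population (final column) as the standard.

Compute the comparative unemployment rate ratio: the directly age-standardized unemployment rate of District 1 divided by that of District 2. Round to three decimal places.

Age-specific rates per 1 000 for District 1: 210.217, 148.516, 164.664, 84.167, 57.251, 19.143.
For District 2: 247.322, 169.259, 208.538, 132.913, 60.985, 19.896.
Standard weights: 0.05, 0.29, 0.26, 0.02, 0.08, 0.30.
District 1: 0.0500×210.217 + 0.2900×148.516 + 0.2600×164.664 + 0.0200×84.167 + 0.0800×57.251 + 0.3000×19.143 = 108.3994 per 1 000.
District 2: 0.0500×247.322 + 0.2900×169.259 + 0.2600×208.538 + 0.0200×132.913 + 0.0800×60.985 + 0.3000×19.896 = 129.1769 per 1 000.
Ratio = 108.3994 ÷ 129.1769 = 0.83915.

0.839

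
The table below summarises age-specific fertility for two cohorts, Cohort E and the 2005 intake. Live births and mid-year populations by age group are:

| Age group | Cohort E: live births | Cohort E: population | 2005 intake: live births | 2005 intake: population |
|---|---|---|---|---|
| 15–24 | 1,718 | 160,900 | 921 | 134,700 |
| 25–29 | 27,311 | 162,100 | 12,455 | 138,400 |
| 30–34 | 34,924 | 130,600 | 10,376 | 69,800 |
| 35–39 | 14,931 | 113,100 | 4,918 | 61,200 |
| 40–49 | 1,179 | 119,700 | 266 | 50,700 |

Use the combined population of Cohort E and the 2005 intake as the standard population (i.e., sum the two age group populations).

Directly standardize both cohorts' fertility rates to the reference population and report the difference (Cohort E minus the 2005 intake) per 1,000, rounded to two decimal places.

51.09

Age-specific rates per 1,000 for Cohort E: 10.677, 168.482, 267.412, 132.016, 9.850.
For the 2005 intake: 6.837, 89.993, 148.653, 80.359, 5.247.
Combined standard total = 1,141,200; weights = 0.2590, 0.2633, 0.1756, 0.1527, 0.1493.
Cohort E: 0.2590×10.677 + 0.2633×168.482 + 0.1756×267.412 + 0.1527×132.016 + 0.1493×9.850 = 115.7232 per 1,000.
The 2005 intake: 0.2590×6.837 + 0.2633×89.993 + 0.1756×148.653 + 0.1527×80.359 + 0.1493×5.247 = 64.6291 per 1,000.
Difference = 115.7232 − 64.6291 = 51.0941.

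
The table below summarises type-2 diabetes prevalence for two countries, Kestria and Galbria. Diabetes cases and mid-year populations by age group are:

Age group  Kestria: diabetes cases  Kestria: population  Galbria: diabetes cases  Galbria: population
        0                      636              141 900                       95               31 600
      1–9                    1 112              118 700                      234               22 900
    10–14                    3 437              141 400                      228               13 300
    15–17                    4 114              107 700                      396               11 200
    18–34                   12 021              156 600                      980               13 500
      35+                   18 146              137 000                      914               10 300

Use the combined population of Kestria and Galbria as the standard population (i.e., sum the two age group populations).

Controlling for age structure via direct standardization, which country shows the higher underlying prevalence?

Kestria

Age-specific rates per 1 000 for Kestria: 4.482, 9.368, 24.307, 38.199, 76.762, 132.453.
For Galbria: 3.006, 10.218, 17.143, 35.357, 72.593, 88.738.
Combined standard total = 906 100; weights = 0.1915, 0.1563, 0.1707, 0.1312, 0.1877, 0.1626.
Kestria: 0.1915×4.482 + 0.1563×9.368 + 0.1707×24.307 + 0.1312×38.199 + 0.1877×76.762 + 0.1626×132.453 = 47.4272 per 1 000.
Galbria: 0.1915×3.006 + 0.1563×10.218 + 0.1707×17.143 + 0.1312×35.357 + 0.1877×72.593 + 0.1626×88.738 = 37.7923 per 1 000.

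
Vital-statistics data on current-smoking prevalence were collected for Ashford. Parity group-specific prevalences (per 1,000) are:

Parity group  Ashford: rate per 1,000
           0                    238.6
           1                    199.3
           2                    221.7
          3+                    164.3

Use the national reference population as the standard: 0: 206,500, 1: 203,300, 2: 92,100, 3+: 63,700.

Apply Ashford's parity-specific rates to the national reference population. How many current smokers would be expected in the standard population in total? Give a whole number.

Expected current smokers = Σ (standard pop × parity-specific rate ÷ 1,000)
= 206,500×238.6/1,000 + 203,300×199.3/1,000 + 92,100×221.7/1,000 + 63,700×164.3/1,000
= 49270.90 + 40517.69 + 20418.57 + 10465.91 = 120673.07.

120673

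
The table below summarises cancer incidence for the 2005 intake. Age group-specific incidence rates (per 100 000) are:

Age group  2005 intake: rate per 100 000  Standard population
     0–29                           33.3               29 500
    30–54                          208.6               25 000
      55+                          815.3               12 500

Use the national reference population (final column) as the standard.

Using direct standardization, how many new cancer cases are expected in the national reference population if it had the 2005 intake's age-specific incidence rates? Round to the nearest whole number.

164

Expected new cancer cases = Σ (standard pop × age-specific rate ÷ 100 000)
= 29 500×33.3/100 000 + 25 000×208.6/100 000 + 12 500×815.3/100 000
= 9.82 + 52.15 + 101.91 = 163.89.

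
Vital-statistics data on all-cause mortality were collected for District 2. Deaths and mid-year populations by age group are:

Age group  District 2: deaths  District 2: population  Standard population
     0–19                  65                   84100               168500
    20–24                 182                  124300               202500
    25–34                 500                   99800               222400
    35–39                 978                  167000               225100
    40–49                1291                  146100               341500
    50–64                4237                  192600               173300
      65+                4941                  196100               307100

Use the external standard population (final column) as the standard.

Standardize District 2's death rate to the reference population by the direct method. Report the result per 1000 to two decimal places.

Age-specific rates per 1000 for District 2: 0.773, 1.464, 5.010, 5.856, 8.836, 21.999, 25.196.
Standard total = 1640400; weights = 0.1027, 0.1234, 0.1356, 0.1372, 0.2082, 0.1056, 0.1872.
Standardized rate: 0.1027×0.773 + 0.1234×1.464 + 0.1356×5.010 + 0.1372×5.856 + 0.2082×8.836 + 0.1056×21.999 + 0.1872×25.196 = 10.6237 per 1000.

10.62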